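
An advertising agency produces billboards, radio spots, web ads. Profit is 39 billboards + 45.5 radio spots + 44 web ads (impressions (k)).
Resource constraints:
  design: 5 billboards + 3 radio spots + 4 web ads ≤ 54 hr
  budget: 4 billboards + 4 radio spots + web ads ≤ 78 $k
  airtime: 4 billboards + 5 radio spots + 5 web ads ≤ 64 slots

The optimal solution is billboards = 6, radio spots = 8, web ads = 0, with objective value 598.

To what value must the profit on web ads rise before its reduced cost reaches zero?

46.5

At the optimum: design uses 54 of 54 (binding); budget uses 56 of 78 (slack = 22); airtime uses 64 of 64 (binding).
Since budget is not tight, its dual is 0.
The binding rows give the dual system: 5·y_design + 4·y_airtime = 39 and 3·y_design + 5·y_airtime = 45.5.
This yields shadow prices y_design = 1, y_airtime = 8.5.
web ads enters the basis when its profit ≥ yᵀa₃ = 1·4 + 8.5·5 = 46.5.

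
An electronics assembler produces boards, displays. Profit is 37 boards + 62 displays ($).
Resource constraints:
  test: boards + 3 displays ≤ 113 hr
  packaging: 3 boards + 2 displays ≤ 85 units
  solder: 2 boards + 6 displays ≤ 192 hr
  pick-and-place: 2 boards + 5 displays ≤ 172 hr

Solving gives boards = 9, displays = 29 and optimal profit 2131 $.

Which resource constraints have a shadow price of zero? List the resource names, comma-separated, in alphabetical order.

test: 96/113 (slack 17)
packaging: 85/85 (binding)
solder: 192/192 (binding)
pick-and-place: 163/172 (slack 9)
By complementary slackness, a constraint with positive slack has shadow price 0 → pick-and-place, test.

pick-and-place, test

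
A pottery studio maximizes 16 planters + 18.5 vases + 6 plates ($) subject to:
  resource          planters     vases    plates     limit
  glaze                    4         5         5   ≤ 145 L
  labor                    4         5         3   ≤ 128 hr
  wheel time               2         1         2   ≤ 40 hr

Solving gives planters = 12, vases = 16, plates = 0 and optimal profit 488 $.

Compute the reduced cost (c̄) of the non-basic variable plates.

-6.5

Check each constraint at x*: glaze 128/145 (slack 17); labor 128/128 (tight); wheel time 40/40 (tight).
Slack constraints have shadow price 0 (complementary slackness).
Dual feasibility on the basic columns requires 4·y_labor + 2·y_wheel time = 16, 5·y_labor + 1·y_wheel time = 18.5.
Solving: y_labor = 3.5, y_wheel time = 1.
Reduced cost of plates: c₃ − yᵀa₃ = 6 − (3.5·3 + 1·2) = 6 − 12.5 = -6.5.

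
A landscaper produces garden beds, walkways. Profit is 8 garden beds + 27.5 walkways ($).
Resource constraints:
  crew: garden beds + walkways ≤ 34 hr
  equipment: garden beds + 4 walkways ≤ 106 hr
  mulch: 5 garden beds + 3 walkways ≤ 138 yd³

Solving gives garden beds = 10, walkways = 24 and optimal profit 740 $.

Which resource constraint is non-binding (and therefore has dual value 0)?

crew: 34/34 (binding)
equipment: 106/106 (binding)
mulch: 122/138 (slack 16)
By complementary slackness, a constraint with positive slack has shadow price 0 → mulch.

mulch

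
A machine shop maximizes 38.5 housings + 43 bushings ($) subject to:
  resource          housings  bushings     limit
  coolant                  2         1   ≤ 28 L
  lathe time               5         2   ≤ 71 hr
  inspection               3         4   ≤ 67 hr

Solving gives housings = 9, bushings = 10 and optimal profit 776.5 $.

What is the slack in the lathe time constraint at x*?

6

lathe time used = 5·9 + 2·10 = 65; slack = 71 − 65 = 6.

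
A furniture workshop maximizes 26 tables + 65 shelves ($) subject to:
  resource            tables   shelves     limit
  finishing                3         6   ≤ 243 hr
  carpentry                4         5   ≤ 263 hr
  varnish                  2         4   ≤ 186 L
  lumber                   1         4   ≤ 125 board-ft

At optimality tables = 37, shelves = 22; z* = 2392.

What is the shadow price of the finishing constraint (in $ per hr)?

At the optimum: finishing uses 243 of 243 (binding); carpentry uses 258 of 263 (slack = 5); varnish uses 162 of 186 (slack = 24); lumber uses 125 of 125 (binding).
Since carpentry, varnish are not tight, their duals are 0.
The binding rows give the dual system: 3·y_finishing + 1·y_lumber = 26 and 6·y_finishing + 4·y_lumber = 65.
→ y_finishing = 6.5 and y_lumber = 6.5.
Shadow price of finishing = 6.5.

6.5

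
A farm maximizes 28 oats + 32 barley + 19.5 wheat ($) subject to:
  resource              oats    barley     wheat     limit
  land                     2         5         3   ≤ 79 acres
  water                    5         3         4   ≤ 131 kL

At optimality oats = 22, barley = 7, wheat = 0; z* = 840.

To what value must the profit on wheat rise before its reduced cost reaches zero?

Check each constraint at x*: land 79/79 (tight); water 131/131 (tight).
The binding rows give the dual system: 2·y_land + 5·y_water = 28 and 5·y_land + 3·y_water = 32.
Solving: y_land = 4, y_water = 4.
wheat enters the basis when its profit ≥ yᵀa₃ = 4·3 + 4·4 = 28.

28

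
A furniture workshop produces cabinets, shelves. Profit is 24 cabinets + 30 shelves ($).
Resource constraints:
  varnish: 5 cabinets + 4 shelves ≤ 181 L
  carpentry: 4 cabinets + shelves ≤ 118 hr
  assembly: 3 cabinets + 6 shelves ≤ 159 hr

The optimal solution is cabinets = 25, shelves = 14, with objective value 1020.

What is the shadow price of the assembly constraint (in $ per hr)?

Binding: varnish and assembly. Non-binding: carpentry (4 unused).
Slack constraints have shadow price 0 (complementary slackness).
Dual feasibility on the basic columns requires 5·y_varnish + 3·y_assembly = 24, 4·y_varnish + 6·y_assembly = 30.
→ y_varnish = 3 and y_assembly = 3.
Shadow price of assembly = 3.

3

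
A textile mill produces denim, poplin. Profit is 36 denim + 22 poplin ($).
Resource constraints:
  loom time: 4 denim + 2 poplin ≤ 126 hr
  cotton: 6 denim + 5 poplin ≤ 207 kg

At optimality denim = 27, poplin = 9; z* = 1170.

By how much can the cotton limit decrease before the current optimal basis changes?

Binding constraints: loom time, cotton. The basis is B = [[4,2],[6,5]] with det 8.
Per unit decrease in cotton, x* moves by d = (0.25, -0.5).
The basis stays optimal until poplin reaches 0; allowable decrease = 18 kg.

18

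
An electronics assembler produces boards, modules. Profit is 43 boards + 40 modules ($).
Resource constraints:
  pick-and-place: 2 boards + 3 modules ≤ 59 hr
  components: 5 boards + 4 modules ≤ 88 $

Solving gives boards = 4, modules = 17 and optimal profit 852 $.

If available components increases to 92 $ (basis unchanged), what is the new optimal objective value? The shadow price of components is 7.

Δb = 4, so new z* = 852 + (7)·(4) = 852 + 28 = 880.

880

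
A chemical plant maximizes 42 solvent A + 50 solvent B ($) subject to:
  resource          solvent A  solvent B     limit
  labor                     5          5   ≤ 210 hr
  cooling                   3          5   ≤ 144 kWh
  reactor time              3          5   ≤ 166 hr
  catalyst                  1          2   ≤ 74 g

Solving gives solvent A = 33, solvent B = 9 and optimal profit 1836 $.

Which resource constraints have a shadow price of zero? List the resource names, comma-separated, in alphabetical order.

labor: 210/210 (binding)
cooling: 144/144 (binding)
reactor time: 144/166 (slack 22)
catalyst: 51/74 (slack 23)
By complementary slackness, a constraint with positive slack has shadow price 0 → catalyst, reactor time.

catalyst, reactor time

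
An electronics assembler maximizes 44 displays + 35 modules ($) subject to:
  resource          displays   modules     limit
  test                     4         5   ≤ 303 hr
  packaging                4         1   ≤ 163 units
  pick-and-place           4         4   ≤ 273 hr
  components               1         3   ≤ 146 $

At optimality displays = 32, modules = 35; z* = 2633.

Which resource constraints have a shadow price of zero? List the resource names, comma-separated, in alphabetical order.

components, pick-and-place

test: 303/303 (binding)
packaging: 163/163 (binding)
pick-and-place: 268/273 (slack 5)
components: 137/146 (slack 9)
By complementary slackness, a constraint with positive slack has shadow price 0 → components, pick-and-place.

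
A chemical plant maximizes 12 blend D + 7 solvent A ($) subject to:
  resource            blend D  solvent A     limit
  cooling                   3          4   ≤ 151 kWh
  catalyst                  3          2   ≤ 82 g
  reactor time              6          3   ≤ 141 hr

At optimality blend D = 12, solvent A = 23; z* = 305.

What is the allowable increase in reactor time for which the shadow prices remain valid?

23

Binding constraints: catalyst, reactor time. The basis is B = [[3,2],[6,3]] with det -3.
Per unit increase in reactor time, x* moves by d = (0.6667, -1).
The basis stays optimal until solvent A reaches 0; allowable increase = 23 hr.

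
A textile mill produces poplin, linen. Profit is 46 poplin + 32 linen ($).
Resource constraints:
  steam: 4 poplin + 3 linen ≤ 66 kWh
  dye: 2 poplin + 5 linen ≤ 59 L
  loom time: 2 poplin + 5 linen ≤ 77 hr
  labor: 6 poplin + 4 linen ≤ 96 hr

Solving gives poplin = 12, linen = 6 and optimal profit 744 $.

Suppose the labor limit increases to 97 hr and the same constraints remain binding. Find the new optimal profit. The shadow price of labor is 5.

Δb = 1, so new z* = 744 + (5)·(1) = 744 + 5 = 749.

749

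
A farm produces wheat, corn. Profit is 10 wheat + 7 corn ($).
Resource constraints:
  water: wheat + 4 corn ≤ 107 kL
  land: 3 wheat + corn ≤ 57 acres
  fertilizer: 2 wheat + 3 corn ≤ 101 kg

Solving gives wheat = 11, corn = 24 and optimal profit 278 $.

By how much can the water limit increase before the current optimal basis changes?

11

Binding constraints: water, land. The basis is B = [[1,4],[3,1]] with det -11.
Per unit increase in water, x* moves by d = (-0.0909, 0.2727).
The basis stays optimal until fertilizer becomes binding; allowable increase = 11 kL.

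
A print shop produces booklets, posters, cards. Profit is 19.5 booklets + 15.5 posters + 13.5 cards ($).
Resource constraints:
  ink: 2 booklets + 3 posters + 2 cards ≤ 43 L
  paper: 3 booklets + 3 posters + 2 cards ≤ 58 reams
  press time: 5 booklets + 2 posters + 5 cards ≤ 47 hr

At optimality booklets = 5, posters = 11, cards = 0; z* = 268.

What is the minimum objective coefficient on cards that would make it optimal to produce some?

19.5

At the optimum: ink uses 43 of 43 (binding); paper uses 48 of 58 (slack = 10); press time uses 47 of 47 (binding).
Since paper is not tight, its dual is 0.
The binding rows give the dual system: 2·y_ink + 5·y_press time = 19.5 and 3·y_ink + 2·y_press time = 15.5.
→ y_ink = 3.5 and y_press time = 2.5.
cards enters the basis when its profit ≥ yᵀa₃ = 3.5·2 + 2.5·5 = 19.5.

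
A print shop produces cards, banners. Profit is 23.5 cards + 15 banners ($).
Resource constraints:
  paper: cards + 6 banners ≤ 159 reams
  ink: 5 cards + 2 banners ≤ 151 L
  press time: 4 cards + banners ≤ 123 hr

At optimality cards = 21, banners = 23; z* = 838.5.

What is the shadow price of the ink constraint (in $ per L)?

Check each constraint at x*: paper 159/159 (tight); ink 151/151 (tight); press time 107/123 (slack 16).
Since press time is not tight, its dual is 0.
Dual feasibility on the basic columns requires 1·y_paper + 5·y_ink = 23.5, 6·y_paper + 2·y_ink = 15.
→ y_paper = 1 and y_ink = 4.5.
Shadow price of ink = 4.5.

4.5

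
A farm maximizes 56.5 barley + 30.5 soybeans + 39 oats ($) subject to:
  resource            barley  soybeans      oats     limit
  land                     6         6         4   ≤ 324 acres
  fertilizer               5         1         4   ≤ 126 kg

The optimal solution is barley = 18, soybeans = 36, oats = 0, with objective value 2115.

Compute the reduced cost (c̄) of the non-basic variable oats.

-3

Both land and fertilizer are binding at x*.
The binding rows give the dual system: 6·y_land + 5·y_fertilizer = 56.5 and 6·y_land + 1·y_fertilizer = 30.5.
Solving: y_land = 4, y_fertilizer = 6.5.
Reduced cost of oats: c₃ − yᵀa₃ = 39 − (4·4 + 6.5·4) = 39 − 42 = -3.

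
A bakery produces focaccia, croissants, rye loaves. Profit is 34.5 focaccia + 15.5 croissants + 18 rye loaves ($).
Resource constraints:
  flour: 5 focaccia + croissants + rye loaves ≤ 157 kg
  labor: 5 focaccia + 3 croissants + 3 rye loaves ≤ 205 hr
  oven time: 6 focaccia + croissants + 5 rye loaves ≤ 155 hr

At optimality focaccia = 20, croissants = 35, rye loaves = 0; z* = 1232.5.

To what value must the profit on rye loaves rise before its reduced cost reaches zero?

23.5

Binding: labor and oven time. Non-binding: flour (22 unused).
Slack constraints have shadow price 0 (complementary slackness).
The binding rows give the dual system: 5·y_labor + 6·y_oven time = 34.5 and 3·y_labor + 1·y_oven time = 15.5.
→ y_labor = 4.5 and y_oven time = 2.
rye loaves enters the basis when its profit ≥ yᵀa₃ = 4.5·3 + 2·5 = 23.5.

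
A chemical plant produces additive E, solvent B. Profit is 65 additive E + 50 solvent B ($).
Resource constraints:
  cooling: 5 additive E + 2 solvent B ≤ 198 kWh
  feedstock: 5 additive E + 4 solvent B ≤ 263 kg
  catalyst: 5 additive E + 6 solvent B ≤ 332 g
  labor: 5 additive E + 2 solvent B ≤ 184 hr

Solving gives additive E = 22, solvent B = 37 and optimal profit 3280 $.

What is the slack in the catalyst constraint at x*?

catalyst used = 5·22 + 6·37 = 332; slack = 332 − 332 = 0.

0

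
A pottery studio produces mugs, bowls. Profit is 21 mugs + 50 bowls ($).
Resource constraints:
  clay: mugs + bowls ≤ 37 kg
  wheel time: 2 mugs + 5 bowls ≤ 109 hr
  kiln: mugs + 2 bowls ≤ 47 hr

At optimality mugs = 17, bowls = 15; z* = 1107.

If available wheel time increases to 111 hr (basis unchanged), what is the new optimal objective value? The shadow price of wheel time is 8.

Δb = 2, so new z* = 1107 + (8)·(2) = 1107 + 16 = 1123.

1123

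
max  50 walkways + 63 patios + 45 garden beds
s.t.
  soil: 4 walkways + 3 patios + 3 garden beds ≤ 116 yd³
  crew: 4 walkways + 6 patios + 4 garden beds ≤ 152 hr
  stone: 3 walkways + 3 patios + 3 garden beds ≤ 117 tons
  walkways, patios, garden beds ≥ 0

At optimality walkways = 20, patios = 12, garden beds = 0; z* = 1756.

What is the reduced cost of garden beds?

At the optimum: soil uses 116 of 116 (binding); crew uses 152 of 152 (binding); stone uses 96 of 117 (slack = 21).
Since stone is not tight, its dual is 0.
Dual feasibility on the basic columns requires 4·y_soil + 4·y_crew = 50, 3·y_soil + 6·y_crew = 63.
This yields shadow prices y_soil = 4, y_crew = 8.5.
Reduced cost of garden beds: c₃ − yᵀa₃ = 45 − (4·3 + 8.5·4) = 45 − 46 = -1.

-1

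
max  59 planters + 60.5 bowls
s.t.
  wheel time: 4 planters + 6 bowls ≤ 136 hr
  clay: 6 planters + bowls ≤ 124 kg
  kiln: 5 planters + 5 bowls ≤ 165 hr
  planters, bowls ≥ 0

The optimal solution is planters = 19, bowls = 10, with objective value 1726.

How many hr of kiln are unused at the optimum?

20

kiln used = 5·19 + 5·10 = 145; slack = 165 − 145 = 20.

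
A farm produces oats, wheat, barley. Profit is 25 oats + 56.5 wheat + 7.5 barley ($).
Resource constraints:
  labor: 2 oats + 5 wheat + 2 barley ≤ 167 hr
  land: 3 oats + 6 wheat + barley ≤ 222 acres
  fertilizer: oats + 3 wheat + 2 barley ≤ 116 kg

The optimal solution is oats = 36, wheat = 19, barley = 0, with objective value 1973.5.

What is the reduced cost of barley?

-9.5

At the optimum: labor uses 167 of 167 (binding); land uses 222 of 222 (binding); fertilizer uses 93 of 116 (slack = 23).
Since fertilizer is not tight, its dual is 0.
Dual feasibility on the basic columns requires 2·y_labor + 3·y_land = 25, 5·y_labor + 6·y_land = 56.5.
Solving: y_labor = 6.5, y_land = 4.
Reduced cost of barley: c₃ − yᵀa₃ = 7.5 − (6.5·2 + 4·1) = 7.5 − 17 = -9.5.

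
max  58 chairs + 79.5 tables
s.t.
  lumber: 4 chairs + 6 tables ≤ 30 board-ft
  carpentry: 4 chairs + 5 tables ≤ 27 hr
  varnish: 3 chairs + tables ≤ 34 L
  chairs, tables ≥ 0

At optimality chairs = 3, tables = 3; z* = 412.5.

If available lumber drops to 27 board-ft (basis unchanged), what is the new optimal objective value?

Binding: lumber and carpentry. Non-binding: varnish (22 unused).
Slack constraints have shadow price 0 (complementary slackness).
Dual feasibility on the basic columns requires 4·y_lumber + 4·y_carpentry = 58, 6·y_lumber + 5·y_carpentry = 79.5.
Solving: y_lumber = 7, y_carpentry = 7.5.
Δz = y_lumber·Δb = 7 × (-3) = -21, so new z* = 412.5 − 21 = 391.5.

391.5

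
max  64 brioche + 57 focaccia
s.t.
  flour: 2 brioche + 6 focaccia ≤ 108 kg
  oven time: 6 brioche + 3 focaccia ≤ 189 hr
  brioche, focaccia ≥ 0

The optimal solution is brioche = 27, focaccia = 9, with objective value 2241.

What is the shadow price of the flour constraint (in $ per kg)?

Check each constraint at x*: flour 108/108 (tight); oven time 189/189 (tight).
From A_Bᵀ y = c: 2·y_flour + 6·y_oven time = 64; 6·y_flour + 3·y_oven time = 57.
→ y_flour = 5 and y_oven time = 9.
Shadow price of flour = 5.

5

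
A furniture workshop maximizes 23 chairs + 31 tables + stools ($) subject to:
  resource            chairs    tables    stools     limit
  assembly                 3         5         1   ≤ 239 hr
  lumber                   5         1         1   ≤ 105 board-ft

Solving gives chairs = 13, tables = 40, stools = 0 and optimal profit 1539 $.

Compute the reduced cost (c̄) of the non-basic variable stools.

At the optimum: assembly uses 239 of 239 (binding); lumber uses 105 of 105 (binding).
The binding rows give the dual system: 3·y_assembly + 5·y_lumber = 23 and 5·y_assembly + 1·y_lumber = 31.
→ y_assembly = 6 and y_lumber = 1.
Reduced cost of stools: c₃ − yᵀa₃ = 1 − (6·1 + 1·1) = 1 − 7 = -6.

-6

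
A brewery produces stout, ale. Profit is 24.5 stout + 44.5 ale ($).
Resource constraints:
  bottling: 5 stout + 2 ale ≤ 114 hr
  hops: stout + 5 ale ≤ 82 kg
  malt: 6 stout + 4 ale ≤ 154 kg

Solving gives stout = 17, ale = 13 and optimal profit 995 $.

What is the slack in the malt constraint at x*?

malt used = 6·17 + 4·13 = 154; slack = 154 − 154 = 0.

0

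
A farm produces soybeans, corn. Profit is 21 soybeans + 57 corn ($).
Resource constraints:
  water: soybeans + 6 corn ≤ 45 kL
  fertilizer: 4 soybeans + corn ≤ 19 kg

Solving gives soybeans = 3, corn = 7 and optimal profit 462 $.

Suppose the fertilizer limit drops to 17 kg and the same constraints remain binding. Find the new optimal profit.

456

Check each constraint at x*: water 45/45 (tight); fertilizer 19/19 (tight).
From A_Bᵀ y = c: 1·y_water + 4·y_fertilizer = 21; 6·y_water + 1·y_fertilizer = 57.
→ y_water = 9 and y_fertilizer = 3.
Δz = y_fertilizer·Δb = 3 × (-2) = -6, so new z* = 462 − 6 = 456.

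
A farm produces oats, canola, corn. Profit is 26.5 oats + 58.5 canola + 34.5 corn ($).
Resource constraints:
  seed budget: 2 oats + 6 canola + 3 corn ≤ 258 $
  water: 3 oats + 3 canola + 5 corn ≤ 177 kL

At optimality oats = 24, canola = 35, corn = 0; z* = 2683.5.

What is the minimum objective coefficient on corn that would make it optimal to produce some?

41.5

Both seed budget and water are binding at x*.
The binding rows give the dual system: 2·y_seed budget + 3·y_water = 26.5 and 6·y_seed budget + 3·y_water = 58.5.
→ y_seed budget = 8 and y_water = 3.5.
corn enters the basis when its profit ≥ yᵀa₃ = 8·3 + 3.5·5 = 41.5.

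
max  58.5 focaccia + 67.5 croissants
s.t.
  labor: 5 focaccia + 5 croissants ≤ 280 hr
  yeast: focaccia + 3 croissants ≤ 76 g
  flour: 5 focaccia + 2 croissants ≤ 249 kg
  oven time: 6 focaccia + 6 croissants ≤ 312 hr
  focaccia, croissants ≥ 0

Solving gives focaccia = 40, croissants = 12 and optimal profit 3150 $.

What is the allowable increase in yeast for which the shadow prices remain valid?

80

Binding constraints: yeast, oven time. The basis is B = [[1,3],[6,6]] with det -12.
Per unit increase in yeast, x* moves by d = (-0.5, 0.5).
The basis stays optimal until focaccia reaches 0; allowable increase = 80 g.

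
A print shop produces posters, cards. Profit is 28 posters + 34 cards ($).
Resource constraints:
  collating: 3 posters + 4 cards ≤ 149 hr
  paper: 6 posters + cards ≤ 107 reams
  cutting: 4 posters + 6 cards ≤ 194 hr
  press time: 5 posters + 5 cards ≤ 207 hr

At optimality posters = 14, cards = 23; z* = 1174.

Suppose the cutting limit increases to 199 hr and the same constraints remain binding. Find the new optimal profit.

Binding: paper and cutting. Non-binding: collating (15 unused), press time (22 unused).
Slack constraints have shadow price 0 (complementary slackness).
The binding rows give the dual system: 6·y_paper + 4·y_cutting = 28 and 1·y_paper + 6·y_cutting = 34.
This yields shadow prices y_paper = 1, y_cutting = 5.5.
Δz = y_cutting·Δb = 5.5 × (5) = 27.5, so new z* = 1174 + 27.5 = 1201.5.

1201.5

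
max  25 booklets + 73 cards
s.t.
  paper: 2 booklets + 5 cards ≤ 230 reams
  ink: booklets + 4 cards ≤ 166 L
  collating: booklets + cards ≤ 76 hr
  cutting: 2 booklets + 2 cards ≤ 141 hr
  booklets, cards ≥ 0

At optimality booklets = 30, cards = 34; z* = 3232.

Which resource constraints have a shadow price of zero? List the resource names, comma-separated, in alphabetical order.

collating, cutting

paper: 230/230 (binding)
ink: 166/166 (binding)
collating: 64/76 (slack 12)
cutting: 128/141 (slack 13)
By complementary slackness, a constraint with positive slack has shadow price 0 → collating, cutting.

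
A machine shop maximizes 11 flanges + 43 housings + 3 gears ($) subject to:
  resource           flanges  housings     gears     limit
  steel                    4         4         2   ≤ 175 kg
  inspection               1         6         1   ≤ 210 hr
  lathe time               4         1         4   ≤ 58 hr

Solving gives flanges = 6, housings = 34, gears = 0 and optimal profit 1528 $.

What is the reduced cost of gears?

-8

Binding: inspection and lathe time. Non-binding: steel (15 unused).
Slack constraints have shadow price 0 (complementary slackness).
From A_Bᵀ y = c: 1·y_inspection + 4·y_lathe time = 11; 6·y_inspection + 1·y_lathe time = 43.
→ y_inspection = 7 and y_lathe time = 1.
Reduced cost of gears: c₃ − yᵀa₃ = 3 − (7·1 + 1·4) = 3 − 11 = -8.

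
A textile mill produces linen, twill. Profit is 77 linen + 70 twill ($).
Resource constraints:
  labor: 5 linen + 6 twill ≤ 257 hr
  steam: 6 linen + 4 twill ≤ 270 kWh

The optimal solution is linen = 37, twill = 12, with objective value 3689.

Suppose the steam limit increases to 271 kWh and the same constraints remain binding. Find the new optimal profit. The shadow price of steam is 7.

3696

Δb = 1, so new z* = 3689 + (7)·(1) = 3689 + 7 = 3696.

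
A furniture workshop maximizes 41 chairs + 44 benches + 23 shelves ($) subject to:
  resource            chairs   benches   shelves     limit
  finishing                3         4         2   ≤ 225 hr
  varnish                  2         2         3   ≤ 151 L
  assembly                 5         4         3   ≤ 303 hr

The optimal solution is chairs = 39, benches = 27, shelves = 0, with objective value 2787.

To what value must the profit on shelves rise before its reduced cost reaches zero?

26

Binding: finishing and assembly. Non-binding: varnish (19 unused).
Since varnish is not tight, its dual is 0.
The binding rows give the dual system: 3·y_finishing + 5·y_assembly = 41 and 4·y_finishing + 4·y_assembly = 44.
Solving: y_finishing = 7, y_assembly = 4.
shelves enters the basis when its profit ≥ yᵀa₃ = 7·2 + 4·3 = 26.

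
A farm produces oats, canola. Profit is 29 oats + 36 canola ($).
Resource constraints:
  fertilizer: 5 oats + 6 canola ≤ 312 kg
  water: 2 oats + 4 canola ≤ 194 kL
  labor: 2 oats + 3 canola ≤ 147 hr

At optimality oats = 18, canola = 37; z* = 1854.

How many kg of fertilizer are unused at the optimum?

0

fertilizer used = 5·18 + 6·37 = 312; slack = 312 − 312 = 0.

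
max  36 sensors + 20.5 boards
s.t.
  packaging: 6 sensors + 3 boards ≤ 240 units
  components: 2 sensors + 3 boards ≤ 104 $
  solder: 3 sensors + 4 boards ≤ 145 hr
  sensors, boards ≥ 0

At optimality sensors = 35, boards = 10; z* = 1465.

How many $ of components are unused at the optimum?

components used = 2·35 + 3·10 = 100; slack = 104 − 100 = 4.

4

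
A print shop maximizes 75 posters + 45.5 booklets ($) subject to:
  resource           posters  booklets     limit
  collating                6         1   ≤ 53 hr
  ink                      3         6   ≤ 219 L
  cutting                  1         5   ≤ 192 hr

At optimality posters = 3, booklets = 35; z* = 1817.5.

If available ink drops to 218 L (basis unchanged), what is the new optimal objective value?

Binding: collating and ink. Non-binding: cutting (14 unused).
Slack constraints have shadow price 0 (complementary slackness).
Dual feasibility on the basic columns requires 6·y_collating + 3·y_ink = 75, 1·y_collating + 6·y_ink = 45.5.
Solving: y_collating = 9.5, y_ink = 6.
Δz = y_ink·Δb = 6 × (-1) = -6, so new z* = 1817.5 − 6 = 1811.5.

1811.5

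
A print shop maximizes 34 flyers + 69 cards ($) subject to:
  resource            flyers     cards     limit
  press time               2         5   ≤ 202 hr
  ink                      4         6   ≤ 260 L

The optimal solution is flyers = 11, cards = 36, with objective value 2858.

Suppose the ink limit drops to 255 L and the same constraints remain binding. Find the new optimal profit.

2838

Both press time and ink are binding at x*.
From A_Bᵀ y = c: 2·y_press time + 4·y_ink = 34; 5·y_press time + 6·y_ink = 69.
This yields shadow prices y_press time = 9, y_ink = 4.
Δz = y_ink·Δb = 4 × (-5) = -20, so new z* = 2858 − 20 = 2838.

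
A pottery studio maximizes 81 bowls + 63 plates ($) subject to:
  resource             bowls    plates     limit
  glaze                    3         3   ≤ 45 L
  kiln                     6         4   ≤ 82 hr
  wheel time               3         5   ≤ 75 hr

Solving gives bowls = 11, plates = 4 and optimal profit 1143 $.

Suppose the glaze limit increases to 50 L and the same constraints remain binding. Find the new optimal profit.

1188

Binding: glaze and kiln. Non-binding: wheel time (22 unused).
By complementary slackness, y = 0 for the non-binding constraint.
The binding rows give the dual system: 3·y_glaze + 6·y_kiln = 81 and 3·y_glaze + 4·y_kiln = 63.
This yields shadow prices y_glaze = 9, y_kiln = 9.
Δz = y_glaze·Δb = 9 × (5) = 45, so new z* = 1143 + 45 = 1188.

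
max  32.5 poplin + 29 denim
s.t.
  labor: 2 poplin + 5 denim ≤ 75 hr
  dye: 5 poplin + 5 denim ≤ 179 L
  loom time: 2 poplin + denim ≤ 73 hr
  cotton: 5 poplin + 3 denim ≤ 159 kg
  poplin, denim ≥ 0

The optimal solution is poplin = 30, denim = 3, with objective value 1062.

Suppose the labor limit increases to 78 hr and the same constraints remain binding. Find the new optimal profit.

Binding: labor and cotton. Non-binding: dye (14 unused), loom time (10 unused).
Slack constraints have shadow price 0 (complementary slackness).
From A_Bᵀ y = c: 2·y_labor + 5·y_cotton = 32.5; 5·y_labor + 3·y_cotton = 29.
Solving: y_labor = 2.5, y_cotton = 5.5.
Δz = y_labor·Δb = 2.5 × (3) = 7.5, so new z* = 1062 + 7.5 = 1069.5.

1069.5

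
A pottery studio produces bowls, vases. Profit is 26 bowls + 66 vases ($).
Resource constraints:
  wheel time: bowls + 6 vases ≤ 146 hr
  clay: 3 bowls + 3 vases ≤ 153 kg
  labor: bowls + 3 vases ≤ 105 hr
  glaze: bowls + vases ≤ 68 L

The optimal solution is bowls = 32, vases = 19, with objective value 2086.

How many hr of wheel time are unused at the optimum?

wheel time used = 1·32 + 6·19 = 146; slack = 146 − 146 = 0.

0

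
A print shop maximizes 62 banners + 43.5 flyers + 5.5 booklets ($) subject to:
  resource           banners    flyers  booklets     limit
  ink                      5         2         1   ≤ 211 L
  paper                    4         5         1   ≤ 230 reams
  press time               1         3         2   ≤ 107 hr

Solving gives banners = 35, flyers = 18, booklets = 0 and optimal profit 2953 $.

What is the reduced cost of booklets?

At the optimum: ink uses 211 of 211 (binding); paper uses 230 of 230 (binding); press time uses 89 of 107 (slack = 18).
By complementary slackness, y = 0 for the non-binding constraint.
From A_Bᵀ y = c: 5·y_ink + 4·y_paper = 62; 2·y_ink + 5·y_paper = 43.5.
Solving: y_ink = 8, y_paper = 5.5.
Reduced cost of booklets: c₃ − yᵀa₃ = 5.5 − (8·1 + 5.5·1) = 5.5 − 13.5 = -8.

-8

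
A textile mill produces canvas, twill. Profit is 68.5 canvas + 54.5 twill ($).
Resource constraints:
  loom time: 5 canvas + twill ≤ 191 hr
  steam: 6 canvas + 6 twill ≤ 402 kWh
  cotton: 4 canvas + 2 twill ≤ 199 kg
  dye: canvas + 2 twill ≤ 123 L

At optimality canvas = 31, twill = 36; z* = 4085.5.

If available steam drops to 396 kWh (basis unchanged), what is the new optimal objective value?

4034.5

At the optimum: loom time uses 191 of 191 (binding); steam uses 402 of 402 (binding); cotton uses 196 of 199 (slack = 3); dye uses 103 of 123 (slack = 20).
Since cotton, dye are not tight, their duals are 0.
The binding rows give the dual system: 5·y_loom time + 6·y_steam = 68.5 and 1·y_loom time + 6·y_steam = 54.5.
Solving: y_loom time = 3.5, y_steam = 8.5.
Δz = y_steam·Δb = 8.5 × (-6) = -51, so new z* = 4085.5 − 51 = 4034.5.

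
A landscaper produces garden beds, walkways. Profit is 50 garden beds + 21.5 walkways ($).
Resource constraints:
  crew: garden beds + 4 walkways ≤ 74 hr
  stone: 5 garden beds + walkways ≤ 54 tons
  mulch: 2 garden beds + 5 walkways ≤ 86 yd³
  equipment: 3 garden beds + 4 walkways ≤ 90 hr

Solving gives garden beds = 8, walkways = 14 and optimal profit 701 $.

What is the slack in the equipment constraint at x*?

10

equipment used = 3·8 + 4·14 = 80; slack = 90 − 80 = 10.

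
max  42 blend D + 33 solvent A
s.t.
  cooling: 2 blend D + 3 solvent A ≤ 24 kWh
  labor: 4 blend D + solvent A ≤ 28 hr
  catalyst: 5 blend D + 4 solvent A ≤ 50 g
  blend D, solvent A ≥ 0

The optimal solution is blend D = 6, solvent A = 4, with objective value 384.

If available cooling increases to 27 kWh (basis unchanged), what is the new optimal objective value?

Binding: cooling and labor. Non-binding: catalyst (4 unused).
Since catalyst is not tight, its dual is 0.
Dual feasibility on the basic columns requires 2·y_cooling + 4·y_labor = 42, 3·y_cooling + 1·y_labor = 33.
Solving: y_cooling = 9, y_labor = 6.
Δz = y_cooling·Δb = 9 × (3) = 27, so new z* = 384 + 27 = 411.

411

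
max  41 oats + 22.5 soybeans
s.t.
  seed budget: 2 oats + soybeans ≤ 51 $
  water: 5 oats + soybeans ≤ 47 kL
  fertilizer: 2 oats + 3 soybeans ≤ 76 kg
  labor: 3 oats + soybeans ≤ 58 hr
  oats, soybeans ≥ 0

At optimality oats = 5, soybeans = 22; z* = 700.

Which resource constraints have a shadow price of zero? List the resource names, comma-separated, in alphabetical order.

labor, seed budget

seed budget: 32/51 (slack 19)
water: 47/47 (binding)
fertilizer: 76/76 (binding)
labor: 37/58 (slack 21)
By complementary slackness, a constraint with positive slack has shadow price 0 → labor, seed budget.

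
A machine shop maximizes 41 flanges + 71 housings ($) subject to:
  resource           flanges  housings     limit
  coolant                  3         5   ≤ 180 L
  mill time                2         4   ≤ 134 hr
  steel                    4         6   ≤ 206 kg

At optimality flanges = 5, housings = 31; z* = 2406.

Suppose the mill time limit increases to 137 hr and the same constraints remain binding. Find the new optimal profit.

2434.5

Check each constraint at x*: coolant 170/180 (slack 10); mill time 134/134 (tight); steel 206/206 (tight).
By complementary slackness, y = 0 for the non-binding constraint.
The binding rows give the dual system: 2·y_mill time + 4·y_steel = 41 and 4·y_mill time + 6·y_steel = 71.
This yields shadow prices y_mill time = 9.5, y_steel = 5.5.
Δz = y_mill time·Δb = 9.5 × (3) = 28.5, so new z* = 2406 + 28.5 = 2434.5.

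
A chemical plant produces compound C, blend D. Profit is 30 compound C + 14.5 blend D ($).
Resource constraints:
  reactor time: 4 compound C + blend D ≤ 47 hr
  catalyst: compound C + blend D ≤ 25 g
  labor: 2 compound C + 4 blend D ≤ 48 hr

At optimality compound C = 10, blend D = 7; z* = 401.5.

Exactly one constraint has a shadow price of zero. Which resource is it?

catalyst

reactor time: 47/47 (binding)
catalyst: 17/25 (slack 8)
labor: 48/48 (binding)
By complementary slackness, a constraint with positive slack has shadow price 0 → catalyst.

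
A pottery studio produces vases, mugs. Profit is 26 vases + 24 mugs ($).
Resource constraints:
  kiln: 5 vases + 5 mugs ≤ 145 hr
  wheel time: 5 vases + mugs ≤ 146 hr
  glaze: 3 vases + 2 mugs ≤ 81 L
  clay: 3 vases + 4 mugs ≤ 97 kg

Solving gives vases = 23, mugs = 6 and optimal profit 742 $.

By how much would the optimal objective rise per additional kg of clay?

Binding: kiln and glaze. Non-binding: wheel time (25 unused), clay (4 unused).
By complementary slackness, y = 0 for the non-binding constraints.
The binding rows give the dual system: 5·y_kiln + 3·y_glaze = 26 and 5·y_kiln + 2·y_glaze = 24.
→ y_kiln = 4 and y_glaze = 2.
Shadow price of clay = 0.

0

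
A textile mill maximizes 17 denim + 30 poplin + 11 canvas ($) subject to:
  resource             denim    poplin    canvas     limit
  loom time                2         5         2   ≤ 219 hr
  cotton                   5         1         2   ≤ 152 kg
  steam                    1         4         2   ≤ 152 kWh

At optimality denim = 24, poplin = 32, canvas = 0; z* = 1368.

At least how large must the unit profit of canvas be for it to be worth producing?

18

At the optimum: loom time uses 208 of 219 (slack = 11); cotton uses 152 of 152 (binding); steam uses 152 of 152 (binding).
Since loom time is not tight, its dual is 0.
From A_Bᵀ y = c: 5·y_cotton + 1·y_steam = 17; 1·y_cotton + 4·y_steam = 30.
→ y_cotton = 2 and y_steam = 7.
canvas enters the basis when its profit ≥ yᵀa₃ = 2·2 + 7·2 = 18.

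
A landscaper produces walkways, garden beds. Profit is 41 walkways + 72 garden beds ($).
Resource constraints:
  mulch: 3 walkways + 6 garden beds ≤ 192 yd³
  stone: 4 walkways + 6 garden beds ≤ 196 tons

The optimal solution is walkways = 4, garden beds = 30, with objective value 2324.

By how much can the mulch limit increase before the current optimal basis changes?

4

Binding constraints: mulch, stone. The basis is B = [[3,6],[4,6]] with det -6.
Per unit increase in mulch, x* moves by d = (-1, 0.6667).
The basis stays optimal until walkways reaches 0; allowable increase = 4 yd³.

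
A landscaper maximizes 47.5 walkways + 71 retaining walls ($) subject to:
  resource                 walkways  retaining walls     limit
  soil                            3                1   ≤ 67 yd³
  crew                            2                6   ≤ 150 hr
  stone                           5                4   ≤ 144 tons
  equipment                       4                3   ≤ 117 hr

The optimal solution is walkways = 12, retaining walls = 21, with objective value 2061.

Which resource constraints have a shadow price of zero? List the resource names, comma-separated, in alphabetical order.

equipment, soil

soil: 57/67 (slack 10)
crew: 150/150 (binding)
stone: 144/144 (binding)
equipment: 111/117 (slack 6)
By complementary slackness, a constraint with positive slack has shadow price 0 → equipment, soil.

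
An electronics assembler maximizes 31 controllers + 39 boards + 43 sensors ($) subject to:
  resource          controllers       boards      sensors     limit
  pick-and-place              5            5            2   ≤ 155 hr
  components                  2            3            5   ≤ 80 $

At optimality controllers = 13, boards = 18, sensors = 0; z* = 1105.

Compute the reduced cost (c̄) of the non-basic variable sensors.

Check each constraint at x*: pick-and-place 155/155 (tight); components 80/80 (tight).
The binding rows give the dual system: 5·y_pick-and-place + 2·y_components = 31 and 5·y_pick-and-place + 3·y_components = 39.
This yields shadow prices y_pick-and-place = 3, y_components = 8.
Reduced cost of sensors: c₃ − yᵀa₃ = 43 − (3·2 + 8·5) = 43 − 46 = -3.

-3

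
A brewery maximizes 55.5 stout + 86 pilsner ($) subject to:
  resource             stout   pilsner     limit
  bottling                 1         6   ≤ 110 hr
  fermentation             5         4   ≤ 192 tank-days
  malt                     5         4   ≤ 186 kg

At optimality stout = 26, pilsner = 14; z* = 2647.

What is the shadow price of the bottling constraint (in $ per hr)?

At the optimum: bottling uses 110 of 110 (binding); fermentation uses 186 of 192 (slack = 6); malt uses 186 of 186 (binding).
Since fermentation is not tight, its dual is 0.
The binding rows give the dual system: 1·y_bottling + 5·y_malt = 55.5 and 6·y_bottling + 4·y_malt = 86.
→ y_bottling = 8 and y_malt = 9.5.
Shadow price of bottling = 8.

8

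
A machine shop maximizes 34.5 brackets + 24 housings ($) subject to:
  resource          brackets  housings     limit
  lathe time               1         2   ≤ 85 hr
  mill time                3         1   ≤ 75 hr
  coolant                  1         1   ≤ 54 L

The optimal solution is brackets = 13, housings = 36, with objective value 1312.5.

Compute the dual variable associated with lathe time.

7.5

At the optimum: lathe time uses 85 of 85 (binding); mill time uses 75 of 75 (binding); coolant uses 49 of 54 (slack = 5).
Since coolant is not tight, its dual is 0.
Dual feasibility on the basic columns requires 1·y_lathe time + 3·y_mill time = 34.5, 2·y_lathe time + 1·y_mill time = 24.
Solving: y_lathe time = 7.5, y_mill time = 9.
Shadow price of lathe time = 7.5.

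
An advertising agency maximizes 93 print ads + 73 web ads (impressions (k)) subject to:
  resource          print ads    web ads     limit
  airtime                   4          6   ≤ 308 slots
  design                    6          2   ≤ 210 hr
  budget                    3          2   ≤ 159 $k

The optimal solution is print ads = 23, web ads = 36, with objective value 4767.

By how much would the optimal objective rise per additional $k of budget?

At the optimum: airtime uses 308 of 308 (binding); design uses 210 of 210 (binding); budget uses 141 of 159 (slack = 18).
Slack constraints have shadow price 0 (complementary slackness).
Dual feasibility on the basic columns requires 4·y_airtime + 6·y_design = 93, 6·y_airtime + 2·y_design = 73.
This yields shadow prices y_airtime = 9, y_design = 9.5.
Shadow price of budget = 0.

0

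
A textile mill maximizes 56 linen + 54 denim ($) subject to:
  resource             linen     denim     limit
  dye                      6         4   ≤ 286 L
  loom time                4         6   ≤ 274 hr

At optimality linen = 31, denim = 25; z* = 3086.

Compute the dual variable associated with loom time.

5

Check each constraint at x*: dye 286/286 (tight); loom time 274/274 (tight).
From A_Bᵀ y = c: 6·y_dye + 4·y_loom time = 56; 4·y_dye + 6·y_loom time = 54.
Solving: y_dye = 6, y_loom time = 5.
Shadow price of loom time = 5.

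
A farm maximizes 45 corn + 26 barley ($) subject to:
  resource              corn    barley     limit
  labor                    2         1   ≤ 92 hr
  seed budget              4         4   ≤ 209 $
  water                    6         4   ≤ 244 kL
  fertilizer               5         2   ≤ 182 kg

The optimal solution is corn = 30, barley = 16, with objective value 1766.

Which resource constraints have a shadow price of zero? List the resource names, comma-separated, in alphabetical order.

labor: 76/92 (slack 16)
seed budget: 184/209 (slack 25)
water: 244/244 (binding)
fertilizer: 182/182 (binding)
By complementary slackness, a constraint with positive slack has shadow price 0 → labor, seed budget.

labor, seed budget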